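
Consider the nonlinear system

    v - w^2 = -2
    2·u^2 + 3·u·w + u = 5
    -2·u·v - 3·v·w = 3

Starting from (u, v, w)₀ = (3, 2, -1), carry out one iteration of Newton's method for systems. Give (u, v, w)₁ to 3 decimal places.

At (3, 2, -1): F = (3.000, 7.000, -9.000).
Jacobian J = [[0, 1, -2·w], [4·u + 3·w + 1, 0, 3·u], [-2·v, -2·u - 3·w, -3·v]].
At the point, J = [[0.000, 1.000, 2.000], [10.000, 0.000, 9.000], [-4.000, -3.000, -6.000]] (det J = -36.000).
Solving J·Δ = −F gives Δ = (0.000, -1.444, -0.778).
Then the next iterate is (u, v, w)₁ = (3.000, 0.556, -1.778).

(3.000, 0.556, -1.778)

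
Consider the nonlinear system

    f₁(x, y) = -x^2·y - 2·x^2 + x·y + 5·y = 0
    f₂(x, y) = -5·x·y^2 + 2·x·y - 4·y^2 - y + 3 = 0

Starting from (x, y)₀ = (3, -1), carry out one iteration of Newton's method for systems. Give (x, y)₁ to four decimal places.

(0.5584, -0.9091)

At (3, -1): F = (-17.0000, -21.0000).
Jacobian J = [[-2·x·y - 4·x + y, -x^2 + x + 5], [-5·y^2 + 2·y, -10·x·y + 2·x - 8·y - 1]].
At the point, J = [[-7.0000, -1.0000], [-7.0000, 43.0000]] (det J = -308.0000).
Solving J·Δ = −F gives Δ = (-2.4416, 0.0909).
Then the next iterate is (x, y)₁ = (0.5584, -0.9091).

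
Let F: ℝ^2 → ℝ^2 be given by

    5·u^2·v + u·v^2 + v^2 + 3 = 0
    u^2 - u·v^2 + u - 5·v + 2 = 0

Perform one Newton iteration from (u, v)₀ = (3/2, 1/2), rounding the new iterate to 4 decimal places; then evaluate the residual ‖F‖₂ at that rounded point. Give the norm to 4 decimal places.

3.8250

At (3/2, 1/2): F = (9.2500, 2.8750).
Jacobian J = [[10·u·v + v^2, 5·u^2 + 2·u·v + 2·v], [2·u - v^2 + 1, -2·u·v - 5]].
At the point, J = [[7.7500, 13.7500], [3.7500, -6.5000]] (det J = -101.9375).
Solving J·Δ = −F gives Δ = (-0.9776, -0.1217).
Then the next iterate is (u, v)₁ = (0.5224, 0.3783).
Re-evaluating at (0.5224, 0.3783): F = (3.734066, 0.829041), so ‖F‖₂ = 3.8250.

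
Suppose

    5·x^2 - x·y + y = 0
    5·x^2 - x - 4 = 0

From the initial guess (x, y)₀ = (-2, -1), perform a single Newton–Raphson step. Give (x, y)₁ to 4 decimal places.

At (-2, -1): F = (17.0000, 18.0000).
Jacobian J = [[10·x - y, -x + 1], [10·x - 1, 0]].
At the point, J = [[-19.0000, 3.0000], [-21.0000, 0.0000]] (det J = 63.0000).
Solving J·Δ = −F gives Δ = (0.8571, -0.2381).
Then the next iterate is (x, y)₁ = (-1.1429, -1.2381).

(-1.1429, -1.2381)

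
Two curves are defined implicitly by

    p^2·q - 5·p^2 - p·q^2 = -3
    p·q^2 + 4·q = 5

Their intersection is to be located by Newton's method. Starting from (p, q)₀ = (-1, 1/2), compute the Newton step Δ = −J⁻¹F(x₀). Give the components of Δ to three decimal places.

(-0.107, 1.092)

At (-1, 1/2): F = (-1.250, -3.250).
Jacobian J = [[2·p·q - 10·p - q^2, p^2 - 2·p·q], [q^2, 2·p·q + 4]].
At the point, J = [[8.750, 2.000], [0.250, 3.000]] (det J = 25.750).
Solving J·Δ = −F gives Δ = (-0.107, 1.092).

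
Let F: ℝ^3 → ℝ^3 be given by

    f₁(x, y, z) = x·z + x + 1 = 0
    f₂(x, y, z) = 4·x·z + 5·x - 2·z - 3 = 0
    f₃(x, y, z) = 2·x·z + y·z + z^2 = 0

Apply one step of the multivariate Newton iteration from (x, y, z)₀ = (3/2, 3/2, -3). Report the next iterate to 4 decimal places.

(0.2000, 2.8000, -3.4000)

At (3/2, 3/2, -3): F = (-2.0000, -7.5000, -4.5000).
Jacobian J = [[z + 1, 0, x], [4·z + 5, 0, 4·x - 2], [2·z, z, 2·x + y + 2·z]].
At the point, J = [[-2.0000, 0.0000, 1.5000], [-7.0000, 0.0000, 4.0000], [-6.0000, -3.0000, -1.5000]] (det J = 7.5000).
Solving J·Δ = −F gives Δ = (-1.3000, 1.3000, -0.4000).
Then the next iterate is (x, y, z)₁ = (0.2000, 2.8000, -3.4000).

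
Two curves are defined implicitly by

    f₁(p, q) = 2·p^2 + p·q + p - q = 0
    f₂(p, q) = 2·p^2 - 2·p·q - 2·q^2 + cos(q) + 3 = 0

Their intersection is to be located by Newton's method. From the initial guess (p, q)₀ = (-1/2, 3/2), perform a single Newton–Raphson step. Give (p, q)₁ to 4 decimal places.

At (-1/2, 3/2): F = (-2.2500, 0.570737).
Jacobian J = [[4·p + q + 1, p - 1], [4·p - 2·q, -2·p - 4·q - sin(q)]].
At the point, J = [[0.5000, -1.5000], [-5.0000, -5.997495]] (det J = -10.498747).
Solving J·Δ = −F gives Δ = (1.3669, -1.0444).
Then the next iterate is (p, q)₁ = (0.8669, 0.4556).

(0.8669, 0.4556)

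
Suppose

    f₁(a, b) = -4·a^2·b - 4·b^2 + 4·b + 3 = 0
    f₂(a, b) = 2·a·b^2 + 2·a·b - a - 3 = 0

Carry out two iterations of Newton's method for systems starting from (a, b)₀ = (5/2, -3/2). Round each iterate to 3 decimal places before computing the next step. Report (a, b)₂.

At (5/2, -3/2): F = (25.500, -1.750).
Jacobian J = [[-8·a·b, -4·a^2 - 8·b + 4], [2·b^2 + 2·b - 1, 4·a·b + 2·a]].
At the point, J = [[30.000, -9.000], [0.500, -10.000]] (det J = -295.500).
Solving J·Δ = −F gives Δ = (-0.916, -0.221).
Then the next iterate is (a, b)₁ = (1.584, -1.721).
Round to (1.584, -1.721) and repeat: F = (1.54098, -0.65302), J = [[21.80851, 7.73178], [1.48168, -7.73626]].
Δ = (-0.038, -0.092), so (a, b)₂ = (1.546, -1.813).

(1.546, -1.813)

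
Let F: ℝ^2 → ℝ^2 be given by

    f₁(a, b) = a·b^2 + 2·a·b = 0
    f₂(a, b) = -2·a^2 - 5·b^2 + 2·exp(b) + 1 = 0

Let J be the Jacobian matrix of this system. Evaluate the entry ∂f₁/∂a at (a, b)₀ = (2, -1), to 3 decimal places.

-1.000

∂f₁/∂a = b^2 + 2·b.
At (2, -1) this is -1.000.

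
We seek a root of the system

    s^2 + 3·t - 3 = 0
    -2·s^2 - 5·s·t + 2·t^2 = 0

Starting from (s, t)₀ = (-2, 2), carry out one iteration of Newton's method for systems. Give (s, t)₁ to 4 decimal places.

(-1.0000, 1.0000)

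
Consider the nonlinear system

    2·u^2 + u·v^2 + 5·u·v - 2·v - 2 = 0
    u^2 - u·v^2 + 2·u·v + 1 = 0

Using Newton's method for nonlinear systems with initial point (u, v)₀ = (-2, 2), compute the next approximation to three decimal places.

(-2.071, 0.679)

At (-2, 2): F = (-26.000, 5.000).
Jacobian J = [[4·u + v^2 + 5·v, 2·u·v + 5·u - 2], [2·u - v^2 + 2·v, -2·u·v + 2·u]].
At the point, J = [[6.000, -20.000], [-4.000, 4.000]] (det J = -56.000).
Solving J·Δ = −F gives Δ = (-0.071, -1.321).
Then the next iterate is (u, v)₁ = (-2.071, 0.679).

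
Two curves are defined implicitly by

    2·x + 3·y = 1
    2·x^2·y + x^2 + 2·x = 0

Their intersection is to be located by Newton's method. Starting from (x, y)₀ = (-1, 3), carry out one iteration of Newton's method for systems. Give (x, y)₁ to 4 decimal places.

At (-1, 3): F = (6.0000, 5.0000).
Jacobian J = [[2, 3], [4·x·y + 2·x + 2, 2·x^2]].
At the point, J = [[2.0000, 3.0000], [-12.0000, 2.0000]] (det J = 40.0000).
Solving J·Δ = −F gives Δ = (0.0750, -2.0500).
Then the next iterate is (x, y)₁ = (-0.9250, 0.9500).

(-0.9250, 0.9500)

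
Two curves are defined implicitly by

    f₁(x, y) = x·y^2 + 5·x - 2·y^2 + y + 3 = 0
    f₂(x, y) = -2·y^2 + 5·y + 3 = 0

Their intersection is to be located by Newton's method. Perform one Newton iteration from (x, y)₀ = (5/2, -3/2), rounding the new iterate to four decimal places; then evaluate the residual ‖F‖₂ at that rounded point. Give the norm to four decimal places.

At (5/2, -3/2): F = (15.1250, -9.0000).
Jacobian J = [[y^2 + 5, 2·x·y - 4·y + 1], [0, -4·y + 5]].
At the point, J = [[7.2500, -0.5000], [0.0000, 11.0000]] (det J = 79.7500).
Solving J·Δ = −F gives Δ = (-2.0298, 0.8182).
Then the next iterate is (x, y)₁ = (0.4702, -0.6818).
Re-evaluating at (0.4702, -0.6818): F = (3.958071, -1.338702), so ‖F‖₂ = 4.1783.

4.1783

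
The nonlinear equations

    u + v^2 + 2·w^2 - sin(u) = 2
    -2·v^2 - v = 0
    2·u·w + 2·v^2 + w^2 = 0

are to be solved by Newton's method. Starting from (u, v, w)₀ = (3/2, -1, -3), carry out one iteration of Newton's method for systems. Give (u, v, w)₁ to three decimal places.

At (3/2, -1, -3): F = (17.50251, -1.000, 2.000).
Jacobian J = [[-cos(u) + 1, 2·v, 4·w], [0, -4·v - 1, 0], [2·w, 4·v, 2·u + 2·w]].
At the point, J = [[0.92926, -2.000, -12.000], [0.000, 3.000, 0.000], [-6.000, -4.000, -3.000]] (det J = -224.36337).
Solving J·Δ = −F gives Δ = (-0.568, 0.333, 1.359).
Then the next iterate is (u, v, w)₁ = (0.932, -0.667, -1.641).

(0.932, -0.667, -1.641)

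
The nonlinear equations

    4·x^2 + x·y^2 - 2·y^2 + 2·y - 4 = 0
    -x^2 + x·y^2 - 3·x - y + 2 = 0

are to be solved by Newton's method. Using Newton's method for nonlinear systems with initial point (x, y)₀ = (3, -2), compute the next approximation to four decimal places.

(1.8770, -1.7219)

At (3, -2): F = (32.0000, -2.0000).
Jacobian J = [[8·x + y^2, 2·x·y - 4·y + 2], [-2·x + y^2 - 3, 2·x·y - 1]].
At the point, J = [[28.0000, -2.0000], [-5.0000, -13.0000]] (det J = -374.0000).
Solving J·Δ = −F gives Δ = (-1.1230, 0.2781).
Then the next iterate is (x, y)₁ = (1.8770, -1.7219).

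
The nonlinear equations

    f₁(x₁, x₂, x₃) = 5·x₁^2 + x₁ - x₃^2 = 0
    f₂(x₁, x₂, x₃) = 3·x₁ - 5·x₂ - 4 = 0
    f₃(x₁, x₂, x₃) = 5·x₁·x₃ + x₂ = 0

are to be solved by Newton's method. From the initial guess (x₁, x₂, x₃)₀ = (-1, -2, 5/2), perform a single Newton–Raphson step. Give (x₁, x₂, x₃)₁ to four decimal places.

At (-1, -2, 5/2): F = (-2.2500, 3.0000, -14.5000).
Jacobian J = [[10·x₁ + 1, 0, -2·x₃], [3, -5, 0], [5·x₃, 1, 5·x₁]].
At the point, J = [[-9.0000, 0.0000, -5.0000], [3.0000, -5.0000, 0.0000], [12.5000, 1.0000, -5.0000]] (det J = -552.5000).
Solving J·Δ = −F gives Δ = (0.5271, 0.9163, -1.3989).
Then the next iterate is (x₁, x₂, x₃)₁ = (-0.4729, -1.0837, 1.1011).

(-0.4729, -1.0837, 1.1011)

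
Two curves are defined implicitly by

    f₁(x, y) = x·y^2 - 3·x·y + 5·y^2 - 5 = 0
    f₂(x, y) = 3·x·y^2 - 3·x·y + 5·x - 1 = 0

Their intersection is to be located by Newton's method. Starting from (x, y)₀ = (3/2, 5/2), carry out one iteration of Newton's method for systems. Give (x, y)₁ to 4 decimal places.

At (3/2, 5/2): F = (24.3750, 23.3750).
Jacobian J = [[y^2 - 3·y, 2·x·y - 3·x + 10·y], [3·y^2 - 3·y + 5, 6·x·y - 3·x]].
At the point, J = [[-1.2500, 28.0000], [16.2500, 18.0000]] (det J = -477.5000).
Solving J·Δ = −F gives Δ = (-0.4518, -0.8907).
Then the next iterate is (x, y)₁ = (1.0482, 1.6093).

(1.0482, 1.6093)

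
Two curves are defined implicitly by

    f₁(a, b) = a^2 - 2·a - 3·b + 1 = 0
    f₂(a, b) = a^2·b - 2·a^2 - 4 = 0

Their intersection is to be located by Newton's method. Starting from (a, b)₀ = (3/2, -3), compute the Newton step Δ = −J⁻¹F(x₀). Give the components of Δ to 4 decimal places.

At (3/2, -3): F = (9.2500, -15.2500).
Jacobian J = [[2·a - 2, -3], [2·a·b - 4·a, a^2]].
At the point, J = [[1.0000, -3.0000], [-15.0000, 2.2500]] (det J = -42.7500).
Solving J·Δ = −F gives Δ = (-0.5833, 2.8889).

(-0.5833, 2.8889)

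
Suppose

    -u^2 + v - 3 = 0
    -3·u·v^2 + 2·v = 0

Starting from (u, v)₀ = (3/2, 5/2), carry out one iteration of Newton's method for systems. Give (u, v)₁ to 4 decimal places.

At (3/2, 5/2): F = (-2.7500, -23.1250).
Jacobian J = [[-2·u, 1], [-3·v^2, -6·u·v + 2]].
At the point, J = [[-3.0000, 1.0000], [-18.7500, -20.5000]] (det J = 80.2500).
Solving J·Δ = −F gives Δ = (-0.9907, -0.2220).
Then the next iterate is (u, v)₁ = (0.5093, 2.2780).

(0.5093, 2.2780)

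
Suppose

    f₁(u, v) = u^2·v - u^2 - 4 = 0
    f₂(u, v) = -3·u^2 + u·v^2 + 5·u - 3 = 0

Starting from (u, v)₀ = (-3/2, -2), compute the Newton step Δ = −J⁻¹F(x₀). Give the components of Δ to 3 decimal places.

At (-3/2, -2): F = (-10.750, -23.250).
Jacobian J = [[2·u·v - 2·u, u^2], [-6·u + v^2 + 5, 2·u·v]].
At the point, J = [[9.000, 2.250], [18.000, 6.000]] (det J = 13.500).
Solving J·Δ = −F gives Δ = (0.903, 1.167).

(0.903, 1.167)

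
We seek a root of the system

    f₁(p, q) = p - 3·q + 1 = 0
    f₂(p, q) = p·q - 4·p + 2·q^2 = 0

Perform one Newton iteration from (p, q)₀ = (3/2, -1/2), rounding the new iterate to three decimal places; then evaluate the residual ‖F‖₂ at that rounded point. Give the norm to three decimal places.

At (3/2, -1/2): F = (4.000, -6.250).
Jacobian J = [[1, -3], [q - 4, p + 4·q]].
At the point, J = [[1.000, -3.000], [-4.500, -0.500]] (det J = -14.000).
Solving J·Δ = −F gives Δ = (-1.482, 0.839).
Then the next iterate is (p, q)₁ = (0.018, 0.339).
Re-evaluating at (0.018, 0.339): F = (0.001, 0.16394), so ‖F‖₂ = 0.164.

0.164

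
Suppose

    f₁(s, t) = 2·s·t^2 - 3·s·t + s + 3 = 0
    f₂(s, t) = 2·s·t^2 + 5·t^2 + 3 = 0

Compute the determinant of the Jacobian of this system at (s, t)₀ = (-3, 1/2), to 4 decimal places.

-1.5000

J = [[2·t^2 - 3·t + 1, 4·s·t - 3·s], [2·t^2, 4·s·t + 10·t]].
At the point, J = [[0.0000, 3.0000], [0.5000, -1.0000]].
det J = -1.5000.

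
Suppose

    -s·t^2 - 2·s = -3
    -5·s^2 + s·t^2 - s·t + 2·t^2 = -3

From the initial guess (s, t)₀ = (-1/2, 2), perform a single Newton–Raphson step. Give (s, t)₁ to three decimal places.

(-0.094, 0.217)

At (-1/2, 2): F = (6.000, 8.750).
Jacobian J = [[-t^2 - 2, -2·s·t], [-10·s + t^2 - t, 2·s·t - s + 4·t]].
At the point, J = [[-6.000, 2.000], [7.000, 6.500]] (det J = -53.000).
Solving J·Δ = −F gives Δ = (0.406, -1.783).
Then the next iterate is (s, t)₁ = (-0.094, 0.217).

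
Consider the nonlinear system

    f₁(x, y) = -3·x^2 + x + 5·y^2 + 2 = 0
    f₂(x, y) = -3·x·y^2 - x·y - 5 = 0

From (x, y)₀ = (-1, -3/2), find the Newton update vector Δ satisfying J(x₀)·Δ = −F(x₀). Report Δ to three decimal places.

(-0.521, 0.373)

At (-1, -3/2): F = (9.250, 0.250).
Jacobian J = [[-6·x + 1, 10·y], [-3·y^2 - y, -6·x·y - x]].
At the point, J = [[7.000, -15.000], [-5.250, -8.000]] (det J = -134.750).
Solving J·Δ = −F gives Δ = (-0.521, 0.373).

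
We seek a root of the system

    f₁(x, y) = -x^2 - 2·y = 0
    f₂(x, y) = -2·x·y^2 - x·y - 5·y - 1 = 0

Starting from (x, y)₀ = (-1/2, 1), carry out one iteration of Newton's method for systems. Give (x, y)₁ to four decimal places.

At (-1/2, 1): F = (-2.2500, -4.5000).
Jacobian J = [[-2·x, -2], [-2·y^2 - y, -4·x·y - x - 5]].
At the point, J = [[1.0000, -2.0000], [-3.0000, -2.5000]] (det J = -8.5000).
Solving J·Δ = −F gives Δ = (-0.3971, -1.3235).
Then the next iterate is (x, y)₁ = (-0.8971, -0.3235).

(-0.8971, -0.3235)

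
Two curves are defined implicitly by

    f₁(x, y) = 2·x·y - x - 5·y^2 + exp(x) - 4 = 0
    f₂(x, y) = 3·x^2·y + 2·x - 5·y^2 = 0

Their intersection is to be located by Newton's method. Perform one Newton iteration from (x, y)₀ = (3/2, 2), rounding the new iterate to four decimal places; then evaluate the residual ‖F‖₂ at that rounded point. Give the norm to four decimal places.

4.5463

At (3/2, 2): F = (-15.018311, -3.5000).
Jacobian J = [[2·y + exp(x) - 1, 2·x - 10·y], [6·x·y + 2, 3·x^2 - 10·y]].
At the point, J = [[7.481689, -17.0000], [20.0000, -13.2500]] (det J = 240.867620).
Solving J·Δ = −F gives Δ = (-0.5791, -1.1383).
Then the next iterate is (x, y)₁ = (0.9209, 0.8617).
Re-evaluating at (0.9209, 0.8617): F = (-4.534906, 0.321477), so ‖F‖₂ = 4.5463.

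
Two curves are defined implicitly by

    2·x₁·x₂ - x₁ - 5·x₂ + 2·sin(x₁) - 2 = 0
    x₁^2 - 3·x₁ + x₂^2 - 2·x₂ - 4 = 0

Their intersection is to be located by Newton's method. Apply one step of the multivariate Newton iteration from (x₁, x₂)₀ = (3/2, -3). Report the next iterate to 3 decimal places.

(1.836, -1.906)

At (3/2, -3): F = (4.49499, 8.750).
Jacobian J = [[2·x₂ + 2·cos(x₁) - 1, 2·x₁ - 5], [2·x₁ - 3, 2·x₂ - 2]].
At the point, J = [[-6.85853, -2.000], [0.000, -8.000]] (det J = 54.86820).
Solving J·Δ = −F gives Δ = (0.336, 1.094).
Then the next iterate is (x₁, x₂)₁ = (1.836, -1.906).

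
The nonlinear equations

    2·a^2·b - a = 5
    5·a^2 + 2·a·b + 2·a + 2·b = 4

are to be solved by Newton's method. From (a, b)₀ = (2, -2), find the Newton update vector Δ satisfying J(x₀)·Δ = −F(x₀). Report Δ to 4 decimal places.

(-0.8211, 1.1301)

At (2, -2): F = (-23.0000, 8.0000).
Jacobian J = [[4·a·b - 1, 2·a^2], [10·a + 2·b + 2, 2·a + 2]].
At the point, J = [[-17.0000, 8.0000], [18.0000, 6.0000]] (det J = -246.0000).
Solving J·Δ = −F gives Δ = (-0.8211, 1.1301).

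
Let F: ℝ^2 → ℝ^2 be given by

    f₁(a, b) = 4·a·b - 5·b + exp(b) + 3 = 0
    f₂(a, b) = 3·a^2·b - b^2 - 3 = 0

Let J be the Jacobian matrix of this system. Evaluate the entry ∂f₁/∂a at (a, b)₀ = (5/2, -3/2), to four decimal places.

∂f₁/∂a = 4·b.
At (5/2, -3/2) this is -6.0000.

-6.0000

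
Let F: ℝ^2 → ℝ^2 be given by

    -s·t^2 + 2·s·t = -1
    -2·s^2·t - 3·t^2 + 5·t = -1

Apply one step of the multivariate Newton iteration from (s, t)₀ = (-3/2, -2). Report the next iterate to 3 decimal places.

At (-3/2, -2): F = (13.000, -12.000).
Jacobian J = [[-t^2 + 2·t, -2·s·t + 2·s], [-4·s·t, -2·s^2 - 6·t + 5]].
At the point, J = [[-8.000, -9.000], [-12.000, 12.500]] (det J = -208.000).
Solving J·Δ = −F gives Δ = (0.262, 1.212).
Then the next iterate is (s, t)₁ = (-1.238, -0.788).

(-1.238, -0.788)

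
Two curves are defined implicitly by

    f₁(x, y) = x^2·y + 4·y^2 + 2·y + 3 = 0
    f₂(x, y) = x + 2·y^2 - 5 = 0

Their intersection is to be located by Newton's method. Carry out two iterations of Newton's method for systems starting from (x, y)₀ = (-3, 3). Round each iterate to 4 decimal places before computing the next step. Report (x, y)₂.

At (-3, 3): F = (72.0000, 10.0000).
Jacobian J = [[2·x·y, x^2 + 8·y + 2], [1, 4·y]].
At the point, J = [[-18.0000, 35.0000], [1.0000, 12.0000]] (det J = -251.0000).
Solving J·Δ = −F gives Δ = (2.0478, -1.0040).
Then the next iterate is (x, y)₁ = (-0.9522, 1.9960).
Round to (-0.9522, 1.9960) and repeat: F = (24.737807, 2.015832), J = [[-3.801182, 18.874685], [1.0000, 7.9840]].
Δ = (3.2395, -0.6582), so (x, y)₂ = (2.2873, 1.3378).

(2.2873, 1.3378)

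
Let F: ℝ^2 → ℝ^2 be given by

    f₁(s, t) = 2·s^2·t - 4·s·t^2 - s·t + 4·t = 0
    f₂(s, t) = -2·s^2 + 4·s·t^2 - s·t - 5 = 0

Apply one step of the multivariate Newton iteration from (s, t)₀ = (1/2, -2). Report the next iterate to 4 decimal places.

At (1/2, -2): F = (-16.0000, 3.5000).
Jacobian J = [[4·s·t - 4·t^2 - t, 2·s^2 - 8·s·t - s + 4], [-4·s + 4·t^2 - t, 8·s·t - s]].
At the point, J = [[-18.0000, 12.0000], [16.0000, -8.5000]] (det J = -39.0000).
Solving J·Δ = −F gives Δ = (2.4103, 4.9487).
Then the next iterate is (s, t)₁ = (2.9103, 2.9487).

(2.9103, 2.9487)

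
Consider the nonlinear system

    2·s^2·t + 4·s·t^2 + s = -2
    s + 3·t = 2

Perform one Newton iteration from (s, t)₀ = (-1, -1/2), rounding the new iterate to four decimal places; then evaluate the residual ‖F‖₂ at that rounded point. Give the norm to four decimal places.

At (-1, -1/2): F = (-1.0000, -4.5000).
Jacobian J = [[4·s·t + 4·t^2 + 1, 2·s^2 + 8·s·t], [1, 3]].
At the point, J = [[4.0000, 6.0000], [1.0000, 3.0000]] (det J = 6.0000).
Solving J·Δ = −F gives Δ = (-4.0000, 2.8333).
Then the next iterate is (s, t)₁ = (-5.0000, 2.3333).
Re-evaluating at (-5.0000, 2.3333): F = (4.779222, -0.0001), so ‖F‖₂ = 4.7792.

4.7792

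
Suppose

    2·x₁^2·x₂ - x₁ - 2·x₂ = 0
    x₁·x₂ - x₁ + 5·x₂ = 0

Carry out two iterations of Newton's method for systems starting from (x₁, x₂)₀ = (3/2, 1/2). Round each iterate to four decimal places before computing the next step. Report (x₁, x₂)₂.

(2.1890, 0.3061)

At (3/2, 1/2): F = (-0.2500, 1.7500).
Jacobian J = [[4·x₁·x₂ - 1, 2·x₁^2 - 2], [x₂ - 1, x₁ + 5]].
At the point, J = [[2.0000, 2.5000], [-0.5000, 6.5000]] (det J = 14.2500).
Solving J·Δ = −F gives Δ = (0.4211, -0.2368).
Then the next iterate is (x₁, x₂)₁ = (1.9211, 0.2632).
Round to (1.9211, 0.2632) and repeat: F = (-0.504755, -0.099466), J = [[1.022534, 5.381250], [-0.7368, 6.9211]].
Δ = (0.2679, 0.0429), so (x₁, x₂)₂ = (2.1890, 0.3061).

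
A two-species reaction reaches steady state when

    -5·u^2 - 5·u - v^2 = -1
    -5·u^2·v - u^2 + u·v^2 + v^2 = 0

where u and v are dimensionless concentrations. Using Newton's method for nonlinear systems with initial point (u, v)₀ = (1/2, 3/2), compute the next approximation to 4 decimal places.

At (1/2, 3/2): F = (-5.0000, 1.2500).
Jacobian J = [[-10·u - 5, -2·v], [-10·u·v - 2·u + v^2, -5·u^2 + 2·u·v + 2·v]].
At the point, J = [[-10.0000, -3.0000], [-6.2500, 3.2500]] (det J = -51.2500).
Solving J·Δ = −F gives Δ = (-0.2439, -0.8537).
Then the next iterate is (u, v)₁ = (0.2561, 0.6463).

(0.2561, 0.6463)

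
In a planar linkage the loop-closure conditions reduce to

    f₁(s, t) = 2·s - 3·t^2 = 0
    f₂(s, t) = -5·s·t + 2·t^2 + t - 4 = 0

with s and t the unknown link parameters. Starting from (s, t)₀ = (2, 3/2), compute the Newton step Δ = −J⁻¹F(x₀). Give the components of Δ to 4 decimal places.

(-1.4796, -0.6344)

At (2, 3/2): F = (-2.7500, -13.0000).
Jacobian J = [[2, -6·t], [-5·t, -5·s + 4·t + 1]].
At the point, J = [[2.0000, -9.0000], [-7.5000, -3.0000]] (det J = -73.5000).
Solving J·Δ = −F gives Δ = (-1.4796, -0.6344).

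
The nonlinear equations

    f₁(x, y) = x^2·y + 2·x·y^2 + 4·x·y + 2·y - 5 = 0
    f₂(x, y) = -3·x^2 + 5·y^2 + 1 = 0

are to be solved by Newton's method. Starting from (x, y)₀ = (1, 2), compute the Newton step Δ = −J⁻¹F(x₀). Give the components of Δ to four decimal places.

At (1, 2): F = (17.0000, 18.0000).
Jacobian J = [[2·x·y + 2·y^2 + 4·y, x^2 + 4·x·y + 4·x + 2], [-6·x, 10·y]].
At the point, J = [[20.0000, 15.0000], [-6.0000, 20.0000]] (det J = 490.0000).
Solving J·Δ = −F gives Δ = (-0.1429, -0.9429).

(-0.1429, -0.9429)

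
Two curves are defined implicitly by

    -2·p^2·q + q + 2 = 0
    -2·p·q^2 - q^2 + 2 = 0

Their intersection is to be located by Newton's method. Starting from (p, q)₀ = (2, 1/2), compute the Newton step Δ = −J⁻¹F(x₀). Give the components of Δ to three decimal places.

(-0.773, 0.227)

At (2, 1/2): F = (-1.500, 0.750).
Jacobian J = [[-4·p·q, -2·p^2 + 1], [-2·q^2, -4·p·q - 2·q]].
At the point, J = [[-4.000, -7.000], [-0.500, -5.000]] (det J = 16.500).
Solving J·Δ = −F gives Δ = (-0.773, 0.227).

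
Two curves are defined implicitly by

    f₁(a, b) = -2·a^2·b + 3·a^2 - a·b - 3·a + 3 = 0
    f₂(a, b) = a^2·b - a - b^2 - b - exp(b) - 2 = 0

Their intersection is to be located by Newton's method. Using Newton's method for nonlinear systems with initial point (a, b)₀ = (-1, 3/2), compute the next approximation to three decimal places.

(1.152, -0.684)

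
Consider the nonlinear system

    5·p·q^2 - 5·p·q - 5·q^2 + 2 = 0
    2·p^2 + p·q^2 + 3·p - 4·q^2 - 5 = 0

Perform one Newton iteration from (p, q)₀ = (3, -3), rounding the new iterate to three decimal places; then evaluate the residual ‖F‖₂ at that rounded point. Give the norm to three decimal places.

41.950

At (3, -3): F = (137.000, 13.000).
Jacobian J = [[5·q^2 - 5·q, 10·p·q - 5·p - 10·q], [4·p + q^2 + 3, 2·p·q - 8·q]].
At the point, J = [[60.000, -75.000], [24.000, 6.000]] (det J = 2160.000).
Solving J·Δ = −F gives Δ = (-0.832, 1.161).
Then the next iterate is (p, q)₁ = (2.168, -1.839).
Re-evaluating at (2.168, -1.839): F = (41.68518, 4.70877), so ‖F‖₂ = 41.950.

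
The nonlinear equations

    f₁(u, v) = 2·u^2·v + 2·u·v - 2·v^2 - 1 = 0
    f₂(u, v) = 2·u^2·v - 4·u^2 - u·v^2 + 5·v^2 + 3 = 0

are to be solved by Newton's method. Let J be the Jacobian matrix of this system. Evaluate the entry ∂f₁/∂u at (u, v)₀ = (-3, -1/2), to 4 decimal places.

5.0000

∂f₁/∂u = 4·u·v + 2·v.
At (-3, -1/2) this is 5.0000.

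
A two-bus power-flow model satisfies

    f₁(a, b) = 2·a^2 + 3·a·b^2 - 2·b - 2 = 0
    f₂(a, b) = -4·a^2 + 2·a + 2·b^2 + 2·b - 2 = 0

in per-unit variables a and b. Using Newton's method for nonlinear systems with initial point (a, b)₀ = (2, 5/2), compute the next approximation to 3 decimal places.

At (2, 5/2): F = (38.500, 3.500).
Jacobian J = [[4·a + 3·b^2, 6·a·b - 2], [-8·a + 2, 4·b + 2]].
At the point, J = [[26.750, 28.000], [-14.000, 12.000]] (det J = 713.000).
Solving J·Δ = −F gives Δ = (-0.511, -0.887).
Then the next iterate is (a, b)₁ = (1.489, 1.613).

(1.489, 1.613)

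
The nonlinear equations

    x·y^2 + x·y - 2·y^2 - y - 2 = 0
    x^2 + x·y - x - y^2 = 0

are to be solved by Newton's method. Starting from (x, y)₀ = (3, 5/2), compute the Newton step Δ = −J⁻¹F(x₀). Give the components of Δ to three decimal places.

(-0.989, -0.085)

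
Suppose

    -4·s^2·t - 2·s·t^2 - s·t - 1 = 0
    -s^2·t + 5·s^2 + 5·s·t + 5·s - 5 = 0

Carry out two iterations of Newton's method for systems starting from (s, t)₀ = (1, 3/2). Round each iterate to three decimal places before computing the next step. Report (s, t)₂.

(0.611, -0.131)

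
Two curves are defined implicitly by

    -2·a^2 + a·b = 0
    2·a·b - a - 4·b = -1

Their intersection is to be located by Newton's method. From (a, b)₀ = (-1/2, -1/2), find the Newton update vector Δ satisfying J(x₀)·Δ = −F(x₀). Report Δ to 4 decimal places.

(0.3824, 0.6471)

At (-1/2, -1/2): F = (-0.2500, 4.0000).
Jacobian J = [[-4·a + b, a], [2·b - 1, 2·a - 4]].
At the point, J = [[1.5000, -0.5000], [-2.0000, -5.0000]] (det J = -8.5000).
Solving J·Δ = −F gives Δ = (0.3824, 0.6471).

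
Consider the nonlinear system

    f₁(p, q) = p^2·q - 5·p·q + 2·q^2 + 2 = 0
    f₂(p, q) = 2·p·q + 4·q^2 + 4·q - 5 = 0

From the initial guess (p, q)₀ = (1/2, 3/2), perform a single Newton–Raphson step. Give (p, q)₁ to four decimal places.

At (1/2, 3/2): F = (3.1250, 11.5000).
Jacobian J = [[2·p·q - 5·q, p^2 - 5·p + 4·q], [2·q, 2·p + 8·q + 4]].
At the point, J = [[-6.0000, 3.7500], [3.0000, 17.0000]] (det J = -113.2500).
Solving J·Δ = −F gives Δ = (0.0883, -0.6921).
Then the next iterate is (p, q)₁ = (0.5883, 0.8079).

(0.5883, 0.8079)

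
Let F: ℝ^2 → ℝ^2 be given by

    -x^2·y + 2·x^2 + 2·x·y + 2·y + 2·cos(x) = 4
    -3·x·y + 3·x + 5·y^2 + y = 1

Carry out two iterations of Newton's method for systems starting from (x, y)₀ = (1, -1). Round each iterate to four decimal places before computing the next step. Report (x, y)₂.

At (1, -1): F = (-3.919395, 9.0000).
Jacobian J = [[-2·x·y + 4·x + 2·y - 2·sin(x), -x^2 + 2·x + 2], [-3·y + 3, -3·x + 10·y + 1]].
At the point, J = [[2.317058, 3.0000], [6.0000, -12.0000]] (det J = -45.804696).
Solving J·Δ = −F gives Δ = (0.4374, 0.9687).
Then the next iterate is (x, y)₁ = (1.4374, -0.0313).
Round to (1.4374, -0.0313) and repeat: F = (0.310328, 3.420770), J = [[3.794749, 2.808681], [3.0939, -3.6252]].
Δ = (-0.4782, 0.5355), so (x, y)₂ = (0.9592, 0.5042).

(0.9592, 0.5042)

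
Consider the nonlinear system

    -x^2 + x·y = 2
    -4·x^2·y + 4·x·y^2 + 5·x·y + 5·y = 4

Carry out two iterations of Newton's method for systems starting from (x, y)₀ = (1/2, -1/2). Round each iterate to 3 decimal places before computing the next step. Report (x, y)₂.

At (1/2, -1/2): F = (-2.500, -6.750).
Jacobian J = [[-2·x + y, x], [-8·x·y + 4·y^2 + 5·y, -4·x^2 + 8·x·y + 5·x + 5]].
At the point, J = [[-1.500, 0.500], [0.500, 4.500]] (det J = -7.000).
Solving J·Δ = −F gives Δ = (-1.125, 1.625).
Then the next iterate is (x, y)₁ = (-0.625, 1.125).
Round to (-0.625, 1.125) and repeat: F = (-3.09375, -6.81250), J = [[2.375, -0.625], [16.31250, -5.31250]].
Δ = (5.028, 14.157), so (x, y)₂ = (4.403, 15.282).

(4.403, 15.282)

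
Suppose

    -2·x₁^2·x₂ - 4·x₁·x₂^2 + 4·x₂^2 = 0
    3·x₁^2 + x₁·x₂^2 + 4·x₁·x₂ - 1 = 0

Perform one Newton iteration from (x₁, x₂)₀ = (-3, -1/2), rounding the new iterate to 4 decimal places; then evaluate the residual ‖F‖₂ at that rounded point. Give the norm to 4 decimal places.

8.3909

At (-3, -1/2): F = (13.0000, 31.2500).
Jacobian J = [[-4·x₁·x₂ - 4·x₂^2, -2·x₁^2 - 8·x₁·x₂ + 8·x₂], [6·x₁ + x₂^2 + 4·x₂, 2·x₁·x₂ + 4·x₁]].
At the point, J = [[-7.0000, -34.0000], [-19.7500, -9.0000]] (det J = -608.5000).
Solving J·Δ = −F gives Δ = (1.5538, 0.0624).
Then the next iterate is (x₁, x₂)₁ = (-1.4462, -0.4376).
Re-evaluating at (-1.4462, -0.4376): F = (3.704204, 7.528974), so ‖F‖₂ = 8.3909.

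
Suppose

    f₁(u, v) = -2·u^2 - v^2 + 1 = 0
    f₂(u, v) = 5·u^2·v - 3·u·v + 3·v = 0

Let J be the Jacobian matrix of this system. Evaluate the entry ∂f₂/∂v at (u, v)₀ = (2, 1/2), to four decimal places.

∂f₂/∂v = 5·u^2 - 3·u + 3.
At (2, 1/2) this is 17.0000.

17.0000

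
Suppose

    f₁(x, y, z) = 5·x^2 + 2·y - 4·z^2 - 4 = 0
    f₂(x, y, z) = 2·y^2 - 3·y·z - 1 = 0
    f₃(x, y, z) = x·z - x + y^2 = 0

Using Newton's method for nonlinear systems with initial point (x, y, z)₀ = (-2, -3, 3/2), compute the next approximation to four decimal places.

(-1.4727, -1.4440, 0.9638)

At (-2, -3, 3/2): F = (1.0000, 30.5000, 8.0000).
Jacobian J = [[10·x, 2, -8·z], [0, 4·y - 3·z, -3·y], [z - 1, 2·y, x]].
At the point, J = [[-20.0000, 2.0000, -12.0000], [0.0000, -16.5000, 9.0000], [0.5000, -6.0000, -2.0000]] (det J = -1830.0000).
Solving J·Δ = −F gives Δ = (0.5273, 1.5560, -0.5362).
Then the next iterate is (x, y, z)₁ = (-1.4727, -1.4440, 0.9638).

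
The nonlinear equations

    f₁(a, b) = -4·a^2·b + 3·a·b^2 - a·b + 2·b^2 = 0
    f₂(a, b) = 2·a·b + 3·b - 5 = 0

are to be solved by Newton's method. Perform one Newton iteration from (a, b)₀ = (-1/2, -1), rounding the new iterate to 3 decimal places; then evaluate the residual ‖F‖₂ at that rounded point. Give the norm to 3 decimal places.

13.346

At (-1/2, -1): F = (1.000, -7.000).
Jacobian J = [[-8·a·b + 3·b^2 - b, -4·a^2 + 6·a·b - a + 4·b], [2·b, 2·a + 3]].
At the point, J = [[0.000, -1.500], [-2.000, 2.000]] (det J = -3.000).
Solving J·Δ = −F gives Δ = (-2.833, 0.667).
Then the next iterate is (a, b)₁ = (-3.333, -0.333).
Re-evaluating at (-3.333, -0.333): F = (12.80015, -3.77922), so ‖F‖₂ = 13.346.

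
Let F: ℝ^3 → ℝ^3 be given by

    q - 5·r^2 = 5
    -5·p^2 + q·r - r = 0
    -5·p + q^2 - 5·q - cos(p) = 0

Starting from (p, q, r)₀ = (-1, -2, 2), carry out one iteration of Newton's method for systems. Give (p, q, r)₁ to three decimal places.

(-0.641, -0.182, 0.741)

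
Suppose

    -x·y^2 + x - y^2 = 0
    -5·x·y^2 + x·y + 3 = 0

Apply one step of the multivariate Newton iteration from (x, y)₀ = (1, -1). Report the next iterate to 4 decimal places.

At (1, -1): F = (-1.0000, -3.0000).
Jacobian J = [[-y^2 + 1, -2·x·y - 2·y], [-5·y^2 + y, -10·x·y + x]].
At the point, J = [[0.0000, 4.0000], [-6.0000, 11.0000]] (det J = 24.0000).
Solving J·Δ = −F gives Δ = (-0.0417, 0.2500).
Then the next iterate is (x, y)₁ = (0.9583, -0.7500).

(0.9583, -0.7500)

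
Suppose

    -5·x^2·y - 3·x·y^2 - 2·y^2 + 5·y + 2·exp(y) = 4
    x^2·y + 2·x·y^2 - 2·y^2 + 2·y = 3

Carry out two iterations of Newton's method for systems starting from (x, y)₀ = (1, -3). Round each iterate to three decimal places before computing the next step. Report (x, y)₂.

(-1.624, 3.580)

At (1, -3): F = (-48.90043, -12.000).
Jacobian J = [[-10·x·y - 3·y^2, -5·x^2 - 6·x·y - 4·y + 2·exp(y) + 5], [2·x·y + 2·y^2, x^2 + 4·x·y - 4·y + 2]].
At the point, J = [[3.000, 30.09957], [12.000, 3.000]] (det J = -352.19489).
Solving J·Δ = −F gives Δ = (0.609, 1.564).
Then the next iterate is (x, y)₁ = (1.609, -1.436).
Round to (1.609, -1.436) and repeat: F = (-6.19401, -7.07800), J = [[16.91895, 12.13849], [-0.49686, 1.09078]].
Δ = (-3.233, 5.016), so (x, y)₂ = (-1.624, 3.580).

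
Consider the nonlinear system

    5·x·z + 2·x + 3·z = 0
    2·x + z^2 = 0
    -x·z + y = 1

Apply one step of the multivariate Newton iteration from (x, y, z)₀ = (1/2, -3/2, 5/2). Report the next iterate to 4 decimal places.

At (1/2, -3/2, 5/2): F = (14.7500, 7.2500, -3.7500).
Jacobian J = [[5·z + 2, 0, 5·x + 3], [2, 0, 2·z], [-z, 1, -x]].
At the point, J = [[14.5000, 0.0000, 5.5000], [2.0000, 0.0000, 5.0000], [-2.5000, 1.0000, -0.5000]] (det J = -61.5000).
Solving J·Δ = −F gives Δ = (-0.5508, 1.7581, -1.2297).
Then the next iterate is (x, y, z)₁ = (-0.0508, 0.2581, 1.2703).

(-0.0508, 0.2581, 1.2703)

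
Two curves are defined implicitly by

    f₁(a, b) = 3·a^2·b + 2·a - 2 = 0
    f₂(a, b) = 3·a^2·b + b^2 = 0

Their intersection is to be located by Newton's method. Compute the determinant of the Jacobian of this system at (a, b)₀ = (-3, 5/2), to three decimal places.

J = [[6·a·b + 2, 3·a^2], [6·a·b, 3·a^2 + 2·b]].
At the point, J = [[-43.000, 27.000], [-45.000, 32.000]].
det J = -161.000.

-161.000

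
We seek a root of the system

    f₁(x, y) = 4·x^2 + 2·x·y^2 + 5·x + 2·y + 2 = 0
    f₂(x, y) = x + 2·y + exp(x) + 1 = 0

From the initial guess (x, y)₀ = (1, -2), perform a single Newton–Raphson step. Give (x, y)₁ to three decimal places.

At (1, -2): F = (15.000, 0.71828).
Jacobian J = [[8·x + 2·y^2 + 5, 4·x·y + 2], [exp(x) + 1, 2]].
At the point, J = [[21.000, -6.000], [3.71828, 2.000]] (det J = 64.30969).
Solving J·Δ = −F gives Δ = (-0.534, 0.633).
Then the next iterate is (x, y)₁ = (0.466, -1.367).

(0.466, -1.367)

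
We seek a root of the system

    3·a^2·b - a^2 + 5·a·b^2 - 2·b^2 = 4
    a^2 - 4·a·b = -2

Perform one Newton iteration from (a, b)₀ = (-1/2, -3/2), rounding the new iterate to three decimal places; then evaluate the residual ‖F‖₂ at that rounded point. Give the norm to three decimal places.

At (-1/2, -3/2): F = (-15.500, -0.750).
Jacobian J = [[6·a·b - 2·a + 5·b^2, 3·a^2 + 10·a·b - 4·b], [2·a - 4·b, -4·a]].
At the point, J = [[16.750, 14.250], [5.000, 2.000]] (det J = -37.750).
Solving J·Δ = −F gives Δ = (-0.538, 1.720).
Then the next iterate is (a, b)₁ = (-1.038, 0.220).
Re-evaluating at (-1.038, 0.220): F = (-4.71433, 3.99088), so ‖F‖₂ = 6.177.

6.177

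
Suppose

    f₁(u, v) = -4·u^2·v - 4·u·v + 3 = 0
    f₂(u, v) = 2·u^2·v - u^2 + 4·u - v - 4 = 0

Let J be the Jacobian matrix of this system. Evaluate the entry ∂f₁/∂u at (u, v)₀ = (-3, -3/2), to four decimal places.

∂f₁/∂u = -8·u·v - 4·v.
At (-3, -3/2) this is -30.0000.

-30.0000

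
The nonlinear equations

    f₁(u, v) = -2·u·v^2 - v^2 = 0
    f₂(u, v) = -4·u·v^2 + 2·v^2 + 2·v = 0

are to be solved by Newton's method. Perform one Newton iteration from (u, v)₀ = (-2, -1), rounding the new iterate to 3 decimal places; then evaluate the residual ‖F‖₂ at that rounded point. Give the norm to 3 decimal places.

2.396

At (-2, -1): F = (3.000, 8.000).
Jacobian J = [[-2·v^2, -4·u·v - 2·v], [-4·v^2, -8·u·v + 4·v + 2]].
At the point, J = [[-2.000, -6.000], [-4.000, -18.000]] (det J = 12.000).
Solving J·Δ = −F gives Δ = (0.500, 0.333).
Then the next iterate is (u, v)₁ = (-1.500, -0.667).
Re-evaluating at (-1.500, -0.667): F = (0.88978, 2.22511), so ‖F‖₂ = 2.396.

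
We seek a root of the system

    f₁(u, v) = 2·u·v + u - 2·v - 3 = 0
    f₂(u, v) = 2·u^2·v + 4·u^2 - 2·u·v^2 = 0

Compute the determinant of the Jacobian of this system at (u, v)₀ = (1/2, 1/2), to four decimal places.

3.5000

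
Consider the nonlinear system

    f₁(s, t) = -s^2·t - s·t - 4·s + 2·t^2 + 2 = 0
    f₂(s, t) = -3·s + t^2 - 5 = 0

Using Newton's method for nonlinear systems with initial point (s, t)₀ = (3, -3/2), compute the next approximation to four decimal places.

At (3, -3/2): F = (12.5000, -11.7500).
Jacobian J = [[-2·s·t - t - 4, -s^2 - s + 4·t], [-3, 2·t]].
At the point, J = [[6.5000, -18.0000], [-3.0000, -3.0000]] (det J = -73.5000).
Solving J·Δ = −F gives Δ = (-3.3878, -0.5289).
Then the next iterate is (s, t)₁ = (-0.3878, -2.0289).

(-0.3878, -2.0289)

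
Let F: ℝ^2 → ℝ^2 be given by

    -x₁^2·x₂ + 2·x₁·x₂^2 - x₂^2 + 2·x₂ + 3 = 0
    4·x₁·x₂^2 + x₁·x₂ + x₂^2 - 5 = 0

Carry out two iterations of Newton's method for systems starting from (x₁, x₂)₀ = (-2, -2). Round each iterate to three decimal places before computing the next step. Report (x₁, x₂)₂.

(0.040, -0.934)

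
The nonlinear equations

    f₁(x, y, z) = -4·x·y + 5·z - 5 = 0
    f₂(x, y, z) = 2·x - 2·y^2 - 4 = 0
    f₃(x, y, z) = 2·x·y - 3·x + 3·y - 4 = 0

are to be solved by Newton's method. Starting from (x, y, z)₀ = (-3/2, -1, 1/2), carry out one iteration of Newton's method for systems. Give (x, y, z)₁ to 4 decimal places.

At (-3/2, -1, 1/2): F = (-8.5000, -9.0000, 0.5000).
Jacobian J = [[-4·y, -4·x, 5], [2, -4·y, 0], [2·y - 3, 2·x + 3, 0]].
At the point, J = [[4.0000, 6.0000, 5.0000], [2.0000, 4.0000, 0.0000], [-5.0000, 0.0000, 0.0000]] (det J = 100.0000).
Solving J·Δ = −F gives Δ = (0.1000, 2.2000, -1.0200).
Then the next iterate is (x, y, z)₁ = (-1.4000, 1.2000, -0.5200).

(-1.4000, 1.2000, -0.5200)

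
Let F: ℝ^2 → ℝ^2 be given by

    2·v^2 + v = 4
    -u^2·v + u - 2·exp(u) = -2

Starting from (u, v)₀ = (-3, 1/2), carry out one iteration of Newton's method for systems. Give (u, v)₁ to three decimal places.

(0.743, 1.500)

At (-3, 1/2): F = (-3.000, -5.59957).
Jacobian J = [[0, 4·v + 1], [-2·u·v - 2·exp(u) + 1, -u^2]].
At the point, J = [[0.000, 3.000], [3.90043, -9.000]] (det J = -11.70128).
Solving J·Δ = −F gives Δ = (3.743, 1.000).
Then the next iterate is (u, v)₁ = (0.743, 1.500).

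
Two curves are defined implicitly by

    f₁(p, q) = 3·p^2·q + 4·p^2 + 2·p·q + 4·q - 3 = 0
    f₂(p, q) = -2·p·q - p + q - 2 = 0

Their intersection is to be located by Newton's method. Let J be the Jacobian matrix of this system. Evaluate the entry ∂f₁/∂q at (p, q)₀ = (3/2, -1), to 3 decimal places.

∂f₁/∂q = 3·p^2 + 2·p + 4.
At (3/2, -1) this is 13.750.

13.750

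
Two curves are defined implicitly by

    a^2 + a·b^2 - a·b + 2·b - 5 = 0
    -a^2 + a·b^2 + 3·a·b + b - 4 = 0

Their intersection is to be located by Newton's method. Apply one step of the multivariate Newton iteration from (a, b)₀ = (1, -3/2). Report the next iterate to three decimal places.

At (1, -3/2): F = (-3.250, -8.750).
Jacobian J = [[2·a + b^2 - b, 2·a·b - a + 2], [-2·a + b^2 + 3·b, 2·a·b + 3·a + 1]].
At the point, J = [[5.750, -2.000], [-4.250, 1.000]] (det J = -2.750).
Solving J·Δ = −F gives Δ = (-7.545, -23.318).
Then the next iterate is (a, b)₁ = (-6.545, -24.818).

(-6.545, -24.818)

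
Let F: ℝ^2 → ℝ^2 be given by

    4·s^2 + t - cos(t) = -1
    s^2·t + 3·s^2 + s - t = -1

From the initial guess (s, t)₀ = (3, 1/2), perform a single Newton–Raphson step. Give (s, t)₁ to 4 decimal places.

(1.4873, 0.2848)

At (3, 1/2): F = (36.622417, 35.0000).
Jacobian J = [[8·s, sin(t) + 1], [2·s·t + 6·s + 1, s^2 - 1]].
At the point, J = [[24.0000, 1.479426], [22.0000, 8.0000]] (det J = 159.452638).
Solving J·Δ = −F gives Δ = (-1.5127, -0.2152).
Then the next iterate is (s, t)₁ = (1.4873, 0.2848).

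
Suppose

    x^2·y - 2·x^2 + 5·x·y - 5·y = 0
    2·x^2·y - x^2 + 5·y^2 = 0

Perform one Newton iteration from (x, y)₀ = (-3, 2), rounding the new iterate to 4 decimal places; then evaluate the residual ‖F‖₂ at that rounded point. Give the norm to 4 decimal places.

99.2052

At (-3, 2): F = (-40.0000, 47.0000).
Jacobian J = [[2·x·y - 4·x + 5·y, x^2 + 5·x - 5], [4·x·y - 2·x, 2·x^2 + 10·y]].
At the point, J = [[10.0000, -11.0000], [-18.0000, 38.0000]] (det J = 182.0000).
Solving J·Δ = −F gives Δ = (5.5110, 1.3736).
Then the next iterate is (x, y)₁ = (2.5110, 3.3736).
Re-evaluating at (2.5110, 3.3736): F = (34.148262, 93.142676), so ‖F‖₂ = 99.2052.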